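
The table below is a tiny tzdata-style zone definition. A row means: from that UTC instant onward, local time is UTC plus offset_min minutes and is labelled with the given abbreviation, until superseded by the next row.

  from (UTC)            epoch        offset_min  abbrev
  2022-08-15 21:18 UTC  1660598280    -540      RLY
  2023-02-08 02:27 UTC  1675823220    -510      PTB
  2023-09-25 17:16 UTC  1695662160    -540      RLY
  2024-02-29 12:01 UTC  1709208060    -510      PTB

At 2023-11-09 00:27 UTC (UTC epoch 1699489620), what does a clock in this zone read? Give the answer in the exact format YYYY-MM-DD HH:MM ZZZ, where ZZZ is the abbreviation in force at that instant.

2023-11-08 15:27 RLY

Query: 2023-11-09 00:27 UTC
Rule 3/4 (RLY, -09:00): 2023-09-25 17:16 UTC ≤ query < 2024-02-29 12:01 UTC
0·60 + 27 - 540 = -513 min
-513 = -1·1440 + 927; 927 = 15·60 + 27 → 15:27, 2023-11-09 - 1 day = 2023-11-08
→ 2023-11-08 15:27 RLY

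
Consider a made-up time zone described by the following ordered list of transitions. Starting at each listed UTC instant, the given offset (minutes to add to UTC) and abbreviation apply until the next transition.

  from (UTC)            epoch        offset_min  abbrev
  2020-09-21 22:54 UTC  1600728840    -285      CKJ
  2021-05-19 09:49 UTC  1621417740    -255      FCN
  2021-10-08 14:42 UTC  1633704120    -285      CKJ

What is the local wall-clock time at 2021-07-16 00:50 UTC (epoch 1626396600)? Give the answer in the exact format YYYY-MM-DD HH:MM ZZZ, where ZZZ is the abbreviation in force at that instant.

Query: 2021-07-16 00:50 UTC
Rule 2/3 (FCN, -04:15): 2021-05-19 09:49 UTC ≤ query < 2021-10-08 14:42 UTC
0·60 + 50 - 255 = -205 min
-205 = -1·1440 + 1235; 1235 = 20·60 + 35 → 20:35, 2021-07-16 - 1 day = 2021-07-15
→ 2021-07-15 20:35 FCN

2021-07-15 20:35 FCN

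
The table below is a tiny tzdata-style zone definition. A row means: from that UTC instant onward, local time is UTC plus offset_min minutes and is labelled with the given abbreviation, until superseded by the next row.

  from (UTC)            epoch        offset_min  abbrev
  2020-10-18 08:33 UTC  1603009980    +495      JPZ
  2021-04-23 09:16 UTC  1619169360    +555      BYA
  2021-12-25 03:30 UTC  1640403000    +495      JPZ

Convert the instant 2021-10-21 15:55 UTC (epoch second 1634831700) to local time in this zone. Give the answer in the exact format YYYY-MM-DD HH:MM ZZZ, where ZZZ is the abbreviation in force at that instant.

Query: 2021-10-21 15:55 UTC
Rule 2/3 (BYA, +09:15): 2021-04-23 09:16 UTC ≤ query < 2021-12-25 03:30 UTC
15·60 + 55 + 555 = 1510 min
1510 = 1·1440 + 70; 70 = 1·60 + 10 → 01:10, 2021-10-21 + 1 day = 2021-10-22
→ 2021-10-22 01:10 BYA

2021-10-22 01:10 BYA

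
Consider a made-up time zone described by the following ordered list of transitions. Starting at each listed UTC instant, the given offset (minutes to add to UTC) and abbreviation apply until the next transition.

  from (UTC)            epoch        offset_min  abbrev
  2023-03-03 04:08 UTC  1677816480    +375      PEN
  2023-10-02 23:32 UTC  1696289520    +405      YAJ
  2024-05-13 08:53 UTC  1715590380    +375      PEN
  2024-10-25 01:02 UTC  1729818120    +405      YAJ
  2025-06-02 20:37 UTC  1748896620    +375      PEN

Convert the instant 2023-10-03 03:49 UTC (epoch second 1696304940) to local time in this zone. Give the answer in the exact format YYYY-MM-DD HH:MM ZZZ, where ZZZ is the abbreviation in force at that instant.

Query: 2023-10-03 03:49 UTC
Rule 2/5 (YAJ, +06:45): 2023-10-02 23:32 UTC ≤ query < 2024-05-13 08:53 UTC
3·60 + 49 + 405 = 634 min
634 = 0·1440 + 634; 634 = 10·60 + 34 → 10:34, same day
→ 2023-10-03 10:34 YAJ

2023-10-03 10:34 YAJ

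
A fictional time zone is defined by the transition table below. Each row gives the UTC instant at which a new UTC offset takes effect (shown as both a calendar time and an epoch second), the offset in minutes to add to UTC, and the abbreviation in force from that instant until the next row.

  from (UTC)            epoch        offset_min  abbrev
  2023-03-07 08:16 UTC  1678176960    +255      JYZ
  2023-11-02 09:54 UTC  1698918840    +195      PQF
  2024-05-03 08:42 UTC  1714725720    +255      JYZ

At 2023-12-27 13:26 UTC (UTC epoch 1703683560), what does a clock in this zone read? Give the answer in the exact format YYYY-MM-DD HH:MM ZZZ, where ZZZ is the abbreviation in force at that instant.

2023-12-27 16:41 PQF

Query: 2023-12-27 13:26 UTC
Rule 2/3 (PQF, +03:15): 2023-11-02 09:54 UTC ≤ query < 2024-05-03 08:42 UTC
13·60 + 26 + 195 = 1001 min
1001 = 0·1440 + 1001; 1001 = 16·60 + 41 → 16:41, same day
→ 2023-12-27 16:41 PQF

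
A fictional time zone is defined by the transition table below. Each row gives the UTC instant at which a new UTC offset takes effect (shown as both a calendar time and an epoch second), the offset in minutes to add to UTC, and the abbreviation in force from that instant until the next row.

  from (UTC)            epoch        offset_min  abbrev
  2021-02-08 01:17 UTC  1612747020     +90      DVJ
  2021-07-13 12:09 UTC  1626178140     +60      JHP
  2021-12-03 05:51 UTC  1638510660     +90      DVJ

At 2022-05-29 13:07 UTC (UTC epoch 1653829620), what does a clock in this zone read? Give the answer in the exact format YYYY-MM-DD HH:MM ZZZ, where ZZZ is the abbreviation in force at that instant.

Query: 2022-05-29 13:07 UTC
Rule 3/3 (DVJ, +01:30): 2021-12-03 05:51 UTC ≤ query < +∞
13·60 + 7 + 90 = 877 min
877 = 0·1440 + 877; 877 = 14·60 + 37 → 14:37, same day
→ 2022-05-29 14:37 DVJ

2022-05-29 14:37 DVJ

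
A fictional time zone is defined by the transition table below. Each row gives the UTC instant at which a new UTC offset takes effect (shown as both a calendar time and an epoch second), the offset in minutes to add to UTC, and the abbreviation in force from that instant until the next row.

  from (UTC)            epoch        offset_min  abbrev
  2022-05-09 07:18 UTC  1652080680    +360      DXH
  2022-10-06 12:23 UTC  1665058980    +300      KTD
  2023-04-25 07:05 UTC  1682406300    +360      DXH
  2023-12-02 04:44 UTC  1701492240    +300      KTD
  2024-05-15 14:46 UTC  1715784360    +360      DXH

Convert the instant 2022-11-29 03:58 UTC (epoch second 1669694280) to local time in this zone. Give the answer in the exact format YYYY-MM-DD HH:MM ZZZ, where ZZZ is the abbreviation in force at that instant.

2022-11-29 08:58 KTD

Query: 2022-11-29 03:58 UTC
Rule 2/5 (KTD, +05:00): 2022-10-06 12:23 UTC ≤ query < 2023-04-25 07:05 UTC
3·60 + 58 + 300 = 538 min
538 = 0·1440 + 538; 538 = 8·60 + 58 → 08:58, same day
→ 2022-11-29 08:58 KTD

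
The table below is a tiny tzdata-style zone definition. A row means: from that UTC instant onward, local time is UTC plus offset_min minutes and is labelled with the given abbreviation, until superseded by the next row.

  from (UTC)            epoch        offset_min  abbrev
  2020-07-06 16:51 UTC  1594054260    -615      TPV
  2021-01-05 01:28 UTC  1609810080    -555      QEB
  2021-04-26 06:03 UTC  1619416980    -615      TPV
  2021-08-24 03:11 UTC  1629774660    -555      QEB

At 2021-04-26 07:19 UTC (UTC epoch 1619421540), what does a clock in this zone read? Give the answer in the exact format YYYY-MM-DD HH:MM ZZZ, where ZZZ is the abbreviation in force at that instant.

2021-04-25 21:04 TPV

Query: 2021-04-26 07:19 UTC
Rule 3/4 (TPV, -10:15): 2021-04-26 06:03 UTC ≤ query < 2021-08-24 03:11 UTC
7·60 + 19 - 615 = -176 min
-176 = -1·1440 + 1264; 1264 = 21·60 + 4 → 21:04, 2021-04-26 - 1 day = 2021-04-25
→ 2021-04-25 21:04 TPV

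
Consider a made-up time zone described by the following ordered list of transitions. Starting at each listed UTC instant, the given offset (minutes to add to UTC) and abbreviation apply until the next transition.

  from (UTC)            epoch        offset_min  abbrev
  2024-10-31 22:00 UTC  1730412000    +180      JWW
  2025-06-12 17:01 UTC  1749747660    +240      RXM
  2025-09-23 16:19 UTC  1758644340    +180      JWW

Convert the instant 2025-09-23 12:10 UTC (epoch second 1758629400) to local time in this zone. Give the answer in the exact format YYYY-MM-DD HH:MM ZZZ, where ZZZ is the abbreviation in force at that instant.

Query: 2025-09-23 12:10 UTC
Rule 2/3 (RXM, +04:00): 2025-06-12 17:01 UTC ≤ query < 2025-09-23 16:19 UTC
12·60 + 10 + 240 = 970 min
970 = 0·1440 + 970; 970 = 16·60 + 10 → 16:10, same day
→ 2025-09-23 16:10 RXM

2025-09-23 16:10 RXM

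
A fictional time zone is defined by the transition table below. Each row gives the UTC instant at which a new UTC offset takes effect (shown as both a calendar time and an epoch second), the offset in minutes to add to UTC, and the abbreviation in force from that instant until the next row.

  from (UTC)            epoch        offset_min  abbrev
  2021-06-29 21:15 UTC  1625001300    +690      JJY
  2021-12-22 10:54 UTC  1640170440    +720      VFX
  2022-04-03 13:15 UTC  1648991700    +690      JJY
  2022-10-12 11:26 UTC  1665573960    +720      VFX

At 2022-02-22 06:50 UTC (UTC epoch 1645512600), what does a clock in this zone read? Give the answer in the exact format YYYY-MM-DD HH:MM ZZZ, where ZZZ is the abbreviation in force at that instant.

Query: 2022-02-22 06:50 UTC
Rule 2/4 (VFX, +12:00): 2021-12-22 10:54 UTC ≤ query < 2022-04-03 13:15 UTC
6·60 + 50 + 720 = 1130 min
1130 = 0·1440 + 1130; 1130 = 18·60 + 50 → 18:50, same day
→ 2022-02-22 18:50 VFX

2022-02-22 18:50 VFX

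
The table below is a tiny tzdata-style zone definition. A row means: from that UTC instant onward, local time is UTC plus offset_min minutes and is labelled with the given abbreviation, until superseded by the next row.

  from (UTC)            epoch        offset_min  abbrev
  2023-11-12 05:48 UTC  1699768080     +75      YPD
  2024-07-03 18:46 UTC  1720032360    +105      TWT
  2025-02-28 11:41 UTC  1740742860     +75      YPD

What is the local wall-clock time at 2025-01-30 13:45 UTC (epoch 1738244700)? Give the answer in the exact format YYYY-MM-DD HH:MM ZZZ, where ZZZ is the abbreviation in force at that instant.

Query: 2025-01-30 13:45 UTC
Rule 2/3 (TWT, +01:45): 2024-07-03 18:46 UTC ≤ query < 2025-02-28 11:41 UTC
13·60 + 45 + 105 = 930 min
930 = 0·1440 + 930; 930 = 15·60 + 30 → 15:30, same day
→ 2025-01-30 15:30 TWT

2025-01-30 15:30 TWT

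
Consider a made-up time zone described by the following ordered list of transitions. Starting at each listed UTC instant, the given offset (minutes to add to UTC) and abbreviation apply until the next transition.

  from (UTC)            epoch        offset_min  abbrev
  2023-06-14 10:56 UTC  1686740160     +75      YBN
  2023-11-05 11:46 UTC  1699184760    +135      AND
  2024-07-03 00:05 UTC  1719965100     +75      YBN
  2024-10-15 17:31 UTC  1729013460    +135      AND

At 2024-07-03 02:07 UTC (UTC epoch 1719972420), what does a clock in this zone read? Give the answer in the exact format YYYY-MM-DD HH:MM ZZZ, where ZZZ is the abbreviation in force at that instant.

Query: 2024-07-03 02:07 UTC
Rule 3/4 (YBN, +01:15): 2024-07-03 00:05 UTC ≤ query < 2024-10-15 17:31 UTC
2·60 + 7 + 75 = 202 min
202 = 0·1440 + 202; 202 = 3·60 + 22 → 03:22, same day
→ 2024-07-03 03:22 YBN

2024-07-03 03:22 YBN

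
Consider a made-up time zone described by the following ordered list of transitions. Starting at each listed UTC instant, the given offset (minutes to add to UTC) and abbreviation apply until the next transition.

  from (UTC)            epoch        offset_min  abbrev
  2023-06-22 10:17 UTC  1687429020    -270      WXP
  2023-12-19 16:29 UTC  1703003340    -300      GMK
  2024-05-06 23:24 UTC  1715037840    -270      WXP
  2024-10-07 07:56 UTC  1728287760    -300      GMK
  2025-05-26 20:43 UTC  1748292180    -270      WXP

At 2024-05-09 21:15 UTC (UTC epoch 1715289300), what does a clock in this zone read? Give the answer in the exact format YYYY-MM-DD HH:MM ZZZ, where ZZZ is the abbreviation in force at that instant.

Query: 2024-05-09 21:15 UTC
Rule 3/5 (WXP, -04:30): 2024-05-06 23:24 UTC ≤ query < 2024-10-07 07:56 UTC
21·60 + 15 - 270 = 1005 min
1005 = 0·1440 + 1005; 1005 = 16·60 + 45 → 16:45, same day
→ 2024-05-09 16:45 WXP

2024-05-09 16:45 WXP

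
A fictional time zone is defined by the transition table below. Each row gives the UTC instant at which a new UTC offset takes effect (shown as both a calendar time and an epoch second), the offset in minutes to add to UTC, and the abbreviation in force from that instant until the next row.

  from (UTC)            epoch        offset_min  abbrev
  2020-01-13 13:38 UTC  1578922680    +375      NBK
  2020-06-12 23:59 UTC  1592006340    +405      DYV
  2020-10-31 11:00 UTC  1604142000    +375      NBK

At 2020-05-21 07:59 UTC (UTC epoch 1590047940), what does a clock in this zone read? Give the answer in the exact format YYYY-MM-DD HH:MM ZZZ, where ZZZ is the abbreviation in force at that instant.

Query: 2020-05-21 07:59 UTC
Rule 1/3 (NBK, +06:15): 2020-01-13 13:38 UTC ≤ query < 2020-06-12 23:59 UTC
7·60 + 59 + 375 = 854 min
854 = 0·1440 + 854; 854 = 14·60 + 14 → 14:14, same day
→ 2020-05-21 14:14 NBK

2020-05-21 14:14 NBK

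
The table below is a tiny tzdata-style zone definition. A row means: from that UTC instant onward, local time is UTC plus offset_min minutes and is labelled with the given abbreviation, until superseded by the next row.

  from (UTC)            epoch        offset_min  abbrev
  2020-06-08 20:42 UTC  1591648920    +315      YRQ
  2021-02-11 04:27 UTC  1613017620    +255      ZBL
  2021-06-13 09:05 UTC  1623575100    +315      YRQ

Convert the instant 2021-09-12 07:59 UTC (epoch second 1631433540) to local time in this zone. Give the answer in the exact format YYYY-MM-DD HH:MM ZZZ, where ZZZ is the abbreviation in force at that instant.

Query: 2021-09-12 07:59 UTC
Rule 3/3 (YRQ, +05:15): 2021-06-13 09:05 UTC ≤ query < +∞
7·60 + 59 + 315 = 794 min
794 = 0·1440 + 794; 794 = 13·60 + 14 → 13:14, same day
→ 2021-09-12 13:14 YRQ

2021-09-12 13:14 YRQ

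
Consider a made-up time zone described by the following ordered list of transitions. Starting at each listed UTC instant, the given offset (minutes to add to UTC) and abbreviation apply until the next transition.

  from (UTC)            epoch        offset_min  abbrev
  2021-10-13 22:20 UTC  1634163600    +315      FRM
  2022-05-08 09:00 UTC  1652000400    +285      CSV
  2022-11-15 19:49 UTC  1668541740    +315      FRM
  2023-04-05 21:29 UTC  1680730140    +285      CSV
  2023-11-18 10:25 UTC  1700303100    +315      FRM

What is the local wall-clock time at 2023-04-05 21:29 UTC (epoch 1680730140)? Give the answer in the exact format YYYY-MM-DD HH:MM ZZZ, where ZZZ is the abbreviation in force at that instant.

Query: 2023-04-05 21:29 UTC
Rule 4/5 (CSV, +04:45): 2023-04-05 21:29 UTC ≤ query < 2023-11-18 10:25 UTC
21·60 + 29 + 285 = 1574 min
1574 = 1·1440 + 134; 134 = 2·60 + 14 → 02:14, 2023-04-05 + 1 day = 2023-04-06
→ 2023-04-06 02:14 CSV

2023-04-06 02:14 CSV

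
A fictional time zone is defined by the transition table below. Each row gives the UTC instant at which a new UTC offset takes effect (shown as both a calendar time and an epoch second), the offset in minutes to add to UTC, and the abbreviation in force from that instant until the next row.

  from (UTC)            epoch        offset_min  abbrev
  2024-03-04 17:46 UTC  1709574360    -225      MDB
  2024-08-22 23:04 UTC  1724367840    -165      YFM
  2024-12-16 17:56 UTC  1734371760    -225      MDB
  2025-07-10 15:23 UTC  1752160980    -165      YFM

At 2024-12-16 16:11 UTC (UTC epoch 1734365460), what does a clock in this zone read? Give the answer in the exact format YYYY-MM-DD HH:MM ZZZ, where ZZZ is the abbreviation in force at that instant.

2024-12-16 13:26 YFM

Query: 2024-12-16 16:11 UTC
Rule 2/4 (YFM, -02:45): 2024-08-22 23:04 UTC ≤ query < 2024-12-16 17:56 UTC
16·60 + 11 - 165 = 806 min
806 = 0·1440 + 806; 806 = 13·60 + 26 → 13:26, same day
→ 2024-12-16 13:26 YFM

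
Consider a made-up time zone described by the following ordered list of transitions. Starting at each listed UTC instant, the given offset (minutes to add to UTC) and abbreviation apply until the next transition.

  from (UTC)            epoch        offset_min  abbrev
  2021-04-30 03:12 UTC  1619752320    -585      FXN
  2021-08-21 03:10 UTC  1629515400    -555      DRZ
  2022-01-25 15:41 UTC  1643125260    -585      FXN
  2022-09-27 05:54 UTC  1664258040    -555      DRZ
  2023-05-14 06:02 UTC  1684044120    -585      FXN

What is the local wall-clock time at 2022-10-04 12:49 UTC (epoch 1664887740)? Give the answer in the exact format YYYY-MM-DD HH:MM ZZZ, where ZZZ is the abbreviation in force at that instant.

Query: 2022-10-04 12:49 UTC
Rule 4/5 (DRZ, -09:15): 2022-09-27 05:54 UTC ≤ query < 2023-05-14 06:02 UTC
12·60 + 49 - 555 = 214 min
214 = 0·1440 + 214; 214 = 3·60 + 34 → 03:34, same day
→ 2022-10-04 03:34 DRZ

2022-10-04 03:34 DRZ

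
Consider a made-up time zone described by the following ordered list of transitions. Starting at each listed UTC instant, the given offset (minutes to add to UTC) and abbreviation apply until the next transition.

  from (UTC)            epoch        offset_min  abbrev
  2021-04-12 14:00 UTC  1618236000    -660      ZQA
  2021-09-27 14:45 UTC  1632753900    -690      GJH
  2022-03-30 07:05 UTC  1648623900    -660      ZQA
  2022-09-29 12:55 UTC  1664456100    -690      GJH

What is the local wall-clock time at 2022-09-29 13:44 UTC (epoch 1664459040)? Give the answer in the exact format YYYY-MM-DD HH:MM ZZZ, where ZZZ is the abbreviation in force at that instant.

2022-09-29 02:14 GJH

Query: 2022-09-29 13:44 UTC
Rule 4/4 (GJH, -11:30): 2022-09-29 12:55 UTC ≤ query < +∞
13·60 + 44 - 690 = 134 min
134 = 0·1440 + 134; 134 = 2·60 + 14 → 02:14, same day
→ 2022-09-29 02:14 GJH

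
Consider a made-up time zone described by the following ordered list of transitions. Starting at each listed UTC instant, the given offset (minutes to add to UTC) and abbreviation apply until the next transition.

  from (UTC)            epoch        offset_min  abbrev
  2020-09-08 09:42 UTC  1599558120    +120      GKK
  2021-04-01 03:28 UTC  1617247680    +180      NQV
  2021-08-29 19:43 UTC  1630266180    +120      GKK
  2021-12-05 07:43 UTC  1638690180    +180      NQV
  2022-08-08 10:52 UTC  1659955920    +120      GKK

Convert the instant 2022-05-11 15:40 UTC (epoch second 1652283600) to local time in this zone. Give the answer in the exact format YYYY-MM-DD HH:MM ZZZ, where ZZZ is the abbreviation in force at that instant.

2022-05-11 18:40 NQV

Query: 2022-05-11 15:40 UTC
Rule 4/5 (NQV, +03:00): 2021-12-05 07:43 UTC ≤ query < 2022-08-08 10:52 UTC
15·60 + 40 + 180 = 1120 min
1120 = 0·1440 + 1120; 1120 = 18·60 + 40 → 18:40, same day
→ 2022-05-11 18:40 NQV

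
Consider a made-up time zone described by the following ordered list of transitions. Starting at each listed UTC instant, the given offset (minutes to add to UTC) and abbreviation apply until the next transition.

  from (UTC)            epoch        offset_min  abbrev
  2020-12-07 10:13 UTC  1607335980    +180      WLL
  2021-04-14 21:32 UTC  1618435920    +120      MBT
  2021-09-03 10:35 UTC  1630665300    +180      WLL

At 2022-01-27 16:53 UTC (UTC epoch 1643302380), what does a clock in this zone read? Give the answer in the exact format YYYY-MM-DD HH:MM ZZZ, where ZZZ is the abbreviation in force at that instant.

Query: 2022-01-27 16:53 UTC
Rule 3/3 (WLL, +03:00): 2021-09-03 10:35 UTC ≤ query < +∞
16·60 + 53 + 180 = 1193 min
1193 = 0·1440 + 1193; 1193 = 19·60 + 53 → 19:53, same day
→ 2022-01-27 19:53 WLL

2022-01-27 19:53 WLL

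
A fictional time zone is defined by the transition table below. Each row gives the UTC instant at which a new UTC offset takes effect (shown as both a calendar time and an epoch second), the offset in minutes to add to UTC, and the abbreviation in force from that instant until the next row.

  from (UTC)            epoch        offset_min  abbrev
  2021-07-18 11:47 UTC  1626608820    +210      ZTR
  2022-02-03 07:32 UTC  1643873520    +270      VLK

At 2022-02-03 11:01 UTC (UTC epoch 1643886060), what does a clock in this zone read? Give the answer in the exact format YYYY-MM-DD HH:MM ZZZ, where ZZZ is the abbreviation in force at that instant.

2022-02-03 15:31 VLK

Query: 2022-02-03 11:01 UTC
Rule 2/2 (VLK, +04:30): 2022-02-03 07:32 UTC ≤ query < +∞
11·60 + 1 + 270 = 931 min
931 = 0·1440 + 931; 931 = 15·60 + 31 → 15:31, same day
→ 2022-02-03 15:31 VLK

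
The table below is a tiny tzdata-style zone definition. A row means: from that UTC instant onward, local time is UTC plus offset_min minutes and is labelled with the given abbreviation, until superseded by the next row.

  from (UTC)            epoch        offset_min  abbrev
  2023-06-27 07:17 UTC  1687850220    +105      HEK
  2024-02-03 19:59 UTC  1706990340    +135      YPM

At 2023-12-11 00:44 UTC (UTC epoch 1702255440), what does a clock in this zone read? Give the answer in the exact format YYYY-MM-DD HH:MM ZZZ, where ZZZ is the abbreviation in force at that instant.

Query: 2023-12-11 00:44 UTC
Rule 1/2 (HEK, +01:45): 2023-06-27 07:17 UTC ≤ query < 2024-02-03 19:59 UTC
0·60 + 44 + 105 = 149 min
149 = 0·1440 + 149; 149 = 2·60 + 29 → 02:29, same day
→ 2023-12-11 02:29 HEK

2023-12-11 02:29 HEK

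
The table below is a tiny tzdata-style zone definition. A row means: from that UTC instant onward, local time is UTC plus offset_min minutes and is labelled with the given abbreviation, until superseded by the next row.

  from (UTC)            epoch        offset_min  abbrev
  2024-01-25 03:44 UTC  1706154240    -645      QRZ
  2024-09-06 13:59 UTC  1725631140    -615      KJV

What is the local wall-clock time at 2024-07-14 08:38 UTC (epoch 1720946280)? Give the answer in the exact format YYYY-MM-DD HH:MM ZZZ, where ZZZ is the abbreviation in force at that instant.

2024-07-13 21:53 QRZ

Query: 2024-07-14 08:38 UTC
Rule 1/2 (QRZ, -10:45): 2024-01-25 03:44 UTC ≤ query < 2024-09-06 13:59 UTC
8·60 + 38 - 645 = -127 min
-127 = -1·1440 + 1313; 1313 = 21·60 + 53 → 21:53, 2024-07-14 - 1 day = 2024-07-13
→ 2024-07-13 21:53 QRZ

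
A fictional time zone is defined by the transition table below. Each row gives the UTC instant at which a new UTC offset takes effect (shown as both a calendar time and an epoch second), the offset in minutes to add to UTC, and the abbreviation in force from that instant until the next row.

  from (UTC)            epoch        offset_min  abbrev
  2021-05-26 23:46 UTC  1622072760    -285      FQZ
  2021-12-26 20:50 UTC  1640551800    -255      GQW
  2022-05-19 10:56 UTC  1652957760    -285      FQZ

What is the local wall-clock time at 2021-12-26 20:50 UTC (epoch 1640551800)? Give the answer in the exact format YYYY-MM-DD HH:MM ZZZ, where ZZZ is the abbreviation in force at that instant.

Query: 2021-12-26 20:50 UTC
Rule 2/3 (GQW, -04:15): 2021-12-26 20:50 UTC ≤ query < 2022-05-19 10:56 UTC
20·60 + 50 - 255 = 995 min
995 = 0·1440 + 995; 995 = 16·60 + 35 → 16:35, same day
→ 2021-12-26 16:35 GQW

2021-12-26 16:35 GQW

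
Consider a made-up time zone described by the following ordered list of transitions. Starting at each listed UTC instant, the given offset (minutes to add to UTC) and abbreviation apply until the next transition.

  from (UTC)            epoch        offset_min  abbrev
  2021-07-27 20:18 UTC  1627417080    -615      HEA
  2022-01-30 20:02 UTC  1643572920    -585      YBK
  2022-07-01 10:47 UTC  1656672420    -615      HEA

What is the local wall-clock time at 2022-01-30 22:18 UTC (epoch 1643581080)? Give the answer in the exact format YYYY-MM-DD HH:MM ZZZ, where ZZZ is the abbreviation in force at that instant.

2022-01-30 12:33 YBK

Query: 2022-01-30 22:18 UTC
Rule 2/3 (YBK, -09:45): 2022-01-30 20:02 UTC ≤ query < 2022-07-01 10:47 UTC
22·60 + 18 - 585 = 753 min
753 = 0·1440 + 753; 753 = 12·60 + 33 → 12:33, same day
→ 2022-01-30 12:33 YBK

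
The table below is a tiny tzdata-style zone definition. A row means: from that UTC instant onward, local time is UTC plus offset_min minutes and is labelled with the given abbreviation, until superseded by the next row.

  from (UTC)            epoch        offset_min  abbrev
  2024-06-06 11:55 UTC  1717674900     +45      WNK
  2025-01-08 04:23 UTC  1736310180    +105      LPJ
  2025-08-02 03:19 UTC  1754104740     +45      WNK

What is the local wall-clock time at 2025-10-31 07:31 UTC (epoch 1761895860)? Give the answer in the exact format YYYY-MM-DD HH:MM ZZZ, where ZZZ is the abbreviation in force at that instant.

2025-10-31 08:16 WNK

Query: 2025-10-31 07:31 UTC
Rule 3/3 (WNK, +00:45): 2025-08-02 03:19 UTC ≤ query < +∞
7·60 + 31 + 45 = 496 min
496 = 0·1440 + 496; 496 = 8·60 + 16 → 08:16, same day
→ 2025-10-31 08:16 WNK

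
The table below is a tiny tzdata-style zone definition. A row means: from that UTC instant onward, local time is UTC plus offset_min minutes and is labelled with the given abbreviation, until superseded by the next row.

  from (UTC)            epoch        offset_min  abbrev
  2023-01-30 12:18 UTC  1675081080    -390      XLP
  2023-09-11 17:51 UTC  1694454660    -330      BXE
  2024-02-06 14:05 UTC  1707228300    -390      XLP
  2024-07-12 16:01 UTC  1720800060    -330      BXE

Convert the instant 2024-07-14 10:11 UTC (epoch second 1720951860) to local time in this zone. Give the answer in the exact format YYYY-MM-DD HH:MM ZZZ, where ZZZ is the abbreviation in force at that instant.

Query: 2024-07-14 10:11 UTC
Rule 4/4 (BXE, -05:30): 2024-07-12 16:01 UTC ≤ query < +∞
10·60 + 11 - 330 = 281 min
281 = 0·1440 + 281; 281 = 4·60 + 41 → 04:41, same day
→ 2024-07-14 04:41 BXE

2024-07-14 04:41 BXE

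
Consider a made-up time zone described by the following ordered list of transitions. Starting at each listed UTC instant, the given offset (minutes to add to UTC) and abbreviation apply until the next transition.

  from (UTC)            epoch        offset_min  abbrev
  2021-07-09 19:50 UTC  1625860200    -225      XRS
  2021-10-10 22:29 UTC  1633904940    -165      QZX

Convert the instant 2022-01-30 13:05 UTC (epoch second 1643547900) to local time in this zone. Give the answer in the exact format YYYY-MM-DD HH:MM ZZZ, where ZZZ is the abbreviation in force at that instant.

Query: 2022-01-30 13:05 UTC
Rule 2/2 (QZX, -02:45): 2021-10-10 22:29 UTC ≤ query < +∞
13·60 + 5 - 165 = 620 min
620 = 0·1440 + 620; 620 = 10·60 + 20 → 10:20, same day
→ 2022-01-30 10:20 QZX

2022-01-30 10:20 QZX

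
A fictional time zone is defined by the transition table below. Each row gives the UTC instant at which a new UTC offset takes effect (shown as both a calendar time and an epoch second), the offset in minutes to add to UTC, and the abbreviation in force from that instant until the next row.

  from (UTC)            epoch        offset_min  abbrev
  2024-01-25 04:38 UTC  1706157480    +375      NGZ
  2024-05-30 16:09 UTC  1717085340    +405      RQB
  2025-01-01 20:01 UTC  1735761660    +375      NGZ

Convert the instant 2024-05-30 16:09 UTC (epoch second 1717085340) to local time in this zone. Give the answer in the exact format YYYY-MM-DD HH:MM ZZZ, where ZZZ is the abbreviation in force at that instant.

2024-05-30 22:54 RQB

Query: 2024-05-30 16:09 UTC
Rule 2/3 (RQB, +06:45): 2024-05-30 16:09 UTC ≤ query < 2025-01-01 20:01 UTC
16·60 + 9 + 405 = 1374 min
1374 = 0·1440 + 1374; 1374 = 22·60 + 54 → 22:54, same day
→ 2024-05-30 22:54 RQB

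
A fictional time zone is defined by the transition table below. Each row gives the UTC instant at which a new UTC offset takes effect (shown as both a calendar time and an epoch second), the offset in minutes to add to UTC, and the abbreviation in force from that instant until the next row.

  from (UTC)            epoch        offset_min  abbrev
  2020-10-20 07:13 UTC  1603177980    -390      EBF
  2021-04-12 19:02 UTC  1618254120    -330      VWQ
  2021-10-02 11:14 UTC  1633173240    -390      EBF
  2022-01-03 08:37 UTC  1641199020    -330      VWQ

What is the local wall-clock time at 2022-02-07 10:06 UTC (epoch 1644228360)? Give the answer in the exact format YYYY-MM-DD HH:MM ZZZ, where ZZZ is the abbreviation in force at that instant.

Query: 2022-02-07 10:06 UTC
Rule 4/4 (VWQ, -05:30): 2022-01-03 08:37 UTC ≤ query < +∞
10·60 + 6 - 330 = 276 min
276 = 0·1440 + 276; 276 = 4·60 + 36 → 04:36, same day
→ 2022-02-07 04:36 VWQ

2022-02-07 04:36 VWQ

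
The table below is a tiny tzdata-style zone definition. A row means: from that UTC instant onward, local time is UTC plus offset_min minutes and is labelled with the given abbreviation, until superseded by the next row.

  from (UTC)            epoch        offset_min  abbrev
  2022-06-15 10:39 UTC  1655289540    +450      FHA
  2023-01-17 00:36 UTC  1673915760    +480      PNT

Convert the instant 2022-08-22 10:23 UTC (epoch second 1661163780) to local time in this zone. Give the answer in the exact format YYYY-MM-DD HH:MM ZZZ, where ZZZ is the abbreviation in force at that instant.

2022-08-22 17:53 FHA

Query: 2022-08-22 10:23 UTC
Rule 1/2 (FHA, +07:30): 2022-06-15 10:39 UTC ≤ query < 2023-01-17 00:36 UTC
10·60 + 23 + 450 = 1073 min
1073 = 0·1440 + 1073; 1073 = 17·60 + 53 → 17:53, same day
→ 2022-08-22 17:53 FHA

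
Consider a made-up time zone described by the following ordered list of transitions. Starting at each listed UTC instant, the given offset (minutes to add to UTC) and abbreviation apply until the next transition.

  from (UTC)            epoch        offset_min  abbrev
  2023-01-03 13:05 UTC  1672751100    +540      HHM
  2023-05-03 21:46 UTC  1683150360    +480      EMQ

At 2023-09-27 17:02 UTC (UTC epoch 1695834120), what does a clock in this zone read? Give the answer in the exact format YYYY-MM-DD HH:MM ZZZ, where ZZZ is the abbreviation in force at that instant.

2023-09-28 01:02 EMQ

Query: 2023-09-27 17:02 UTC
Rule 2/2 (EMQ, +08:00): 2023-05-03 21:46 UTC ≤ query < +∞
17·60 + 2 + 480 = 1502 min
1502 = 1·1440 + 62; 62 = 1·60 + 2 → 01:02, 2023-09-27 + 1 day = 2023-09-28
→ 2023-09-28 01:02 EMQ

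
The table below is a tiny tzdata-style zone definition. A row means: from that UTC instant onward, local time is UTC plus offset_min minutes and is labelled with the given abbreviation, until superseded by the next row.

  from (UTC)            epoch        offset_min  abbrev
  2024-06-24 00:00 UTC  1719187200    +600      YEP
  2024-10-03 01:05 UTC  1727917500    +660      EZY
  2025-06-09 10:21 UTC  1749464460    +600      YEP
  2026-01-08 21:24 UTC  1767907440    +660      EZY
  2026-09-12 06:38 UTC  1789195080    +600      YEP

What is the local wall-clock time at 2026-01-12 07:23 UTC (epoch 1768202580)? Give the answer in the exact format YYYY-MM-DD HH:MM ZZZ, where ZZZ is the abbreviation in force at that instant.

Query: 2026-01-12 07:23 UTC
Rule 4/5 (EZY, +11:00): 2026-01-08 21:24 UTC ≤ query < 2026-09-12 06:38 UTC
7·60 + 23 + 660 = 1103 min
1103 = 0·1440 + 1103; 1103 = 18·60 + 23 → 18:23, same day
→ 2026-01-12 18:23 EZY

2026-01-12 18:23 EZY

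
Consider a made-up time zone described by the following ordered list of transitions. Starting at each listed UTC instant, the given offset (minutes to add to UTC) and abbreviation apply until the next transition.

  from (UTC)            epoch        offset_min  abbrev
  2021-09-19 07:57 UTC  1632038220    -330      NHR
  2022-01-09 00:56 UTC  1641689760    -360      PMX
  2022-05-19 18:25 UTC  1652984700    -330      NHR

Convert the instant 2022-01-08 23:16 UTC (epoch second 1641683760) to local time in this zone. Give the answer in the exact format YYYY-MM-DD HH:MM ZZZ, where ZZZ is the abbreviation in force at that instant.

2022-01-08 17:46 NHR

Query: 2022-01-08 23:16 UTC
Rule 1/3 (NHR, -05:30): 2021-09-19 07:57 UTC ≤ query < 2022-01-09 00:56 UTC
23·60 + 16 - 330 = 1066 min
1066 = 0·1440 + 1066; 1066 = 17·60 + 46 → 17:46, same day
→ 2022-01-08 17:46 NHR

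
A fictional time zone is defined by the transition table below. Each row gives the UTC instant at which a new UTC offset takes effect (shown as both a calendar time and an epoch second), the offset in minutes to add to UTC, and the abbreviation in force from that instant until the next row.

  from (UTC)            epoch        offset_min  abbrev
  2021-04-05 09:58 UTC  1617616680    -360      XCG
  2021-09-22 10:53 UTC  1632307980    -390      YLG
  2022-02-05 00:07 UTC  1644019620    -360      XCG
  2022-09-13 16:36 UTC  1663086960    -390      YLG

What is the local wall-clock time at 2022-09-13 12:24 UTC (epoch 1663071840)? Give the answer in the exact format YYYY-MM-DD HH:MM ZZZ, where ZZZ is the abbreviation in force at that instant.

Query: 2022-09-13 12:24 UTC
Rule 3/4 (XCG, -06:00): 2022-02-05 00:07 UTC ≤ query < 2022-09-13 16:36 UTC
12·60 + 24 - 360 = 384 min
384 = 0·1440 + 384; 384 = 6·60 + 24 → 06:24, same day
→ 2022-09-13 06:24 XCG

2022-09-13 06:24 XCG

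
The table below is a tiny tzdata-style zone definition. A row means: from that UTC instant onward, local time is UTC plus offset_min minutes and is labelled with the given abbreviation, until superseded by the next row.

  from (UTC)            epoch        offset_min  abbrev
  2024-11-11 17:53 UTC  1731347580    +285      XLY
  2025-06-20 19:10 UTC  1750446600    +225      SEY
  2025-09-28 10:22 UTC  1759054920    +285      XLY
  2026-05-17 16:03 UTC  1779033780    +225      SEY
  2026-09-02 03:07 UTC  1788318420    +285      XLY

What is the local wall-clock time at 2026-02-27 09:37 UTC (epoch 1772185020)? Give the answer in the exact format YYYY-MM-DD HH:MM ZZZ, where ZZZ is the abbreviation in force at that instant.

Query: 2026-02-27 09:37 UTC
Rule 3/5 (XLY, +04:45): 2025-09-28 10:22 UTC ≤ query < 2026-05-17 16:03 UTC
9·60 + 37 + 285 = 862 min
862 = 0·1440 + 862; 862 = 14·60 + 22 → 14:22, same day
→ 2026-02-27 14:22 XLY

2026-02-27 14:22 XLY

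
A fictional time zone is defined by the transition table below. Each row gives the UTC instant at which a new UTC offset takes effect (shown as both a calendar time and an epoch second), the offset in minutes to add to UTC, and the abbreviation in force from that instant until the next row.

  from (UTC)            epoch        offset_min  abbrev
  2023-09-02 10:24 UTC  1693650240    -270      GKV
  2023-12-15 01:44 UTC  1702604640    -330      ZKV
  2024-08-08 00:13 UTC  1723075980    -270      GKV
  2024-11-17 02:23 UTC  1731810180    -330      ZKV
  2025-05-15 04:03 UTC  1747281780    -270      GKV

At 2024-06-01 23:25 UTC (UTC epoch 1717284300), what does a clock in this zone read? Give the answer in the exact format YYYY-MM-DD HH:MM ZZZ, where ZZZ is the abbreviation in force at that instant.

2024-06-01 17:55 ZKV

Query: 2024-06-01 23:25 UTC
Rule 2/5 (ZKV, -05:30): 2023-12-15 01:44 UTC ≤ query < 2024-08-08 00:13 UTC
23·60 + 25 - 330 = 1075 min
1075 = 0·1440 + 1075; 1075 = 17·60 + 55 → 17:55, same day
→ 2024-06-01 17:55 ZKV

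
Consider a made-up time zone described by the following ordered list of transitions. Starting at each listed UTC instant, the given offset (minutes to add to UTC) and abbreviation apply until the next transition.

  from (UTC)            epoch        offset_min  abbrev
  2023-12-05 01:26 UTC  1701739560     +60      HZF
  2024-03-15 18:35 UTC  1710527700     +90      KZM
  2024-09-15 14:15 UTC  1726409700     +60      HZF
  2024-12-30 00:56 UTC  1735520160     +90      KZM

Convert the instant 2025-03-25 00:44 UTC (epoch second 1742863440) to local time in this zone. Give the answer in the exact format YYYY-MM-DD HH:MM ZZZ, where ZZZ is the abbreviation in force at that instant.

2025-03-25 02:14 KZM

Query: 2025-03-25 00:44 UTC
Rule 4/4 (KZM, +01:30): 2024-12-30 00:56 UTC ≤ query < +∞
0·60 + 44 + 90 = 134 min
134 = 0·1440 + 134; 134 = 2·60 + 14 → 02:14, same day
→ 2025-03-25 02:14 KZM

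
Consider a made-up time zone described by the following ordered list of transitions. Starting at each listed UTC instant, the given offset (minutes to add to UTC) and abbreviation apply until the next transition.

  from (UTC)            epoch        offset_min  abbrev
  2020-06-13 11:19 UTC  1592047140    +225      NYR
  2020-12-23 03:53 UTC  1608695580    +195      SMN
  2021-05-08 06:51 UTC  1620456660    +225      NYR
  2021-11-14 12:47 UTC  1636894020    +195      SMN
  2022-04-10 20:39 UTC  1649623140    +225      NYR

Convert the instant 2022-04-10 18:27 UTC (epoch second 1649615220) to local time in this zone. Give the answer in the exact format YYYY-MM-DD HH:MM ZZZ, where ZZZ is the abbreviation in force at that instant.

Query: 2022-04-10 18:27 UTC
Rule 4/5 (SMN, +03:15): 2021-11-14 12:47 UTC ≤ query < 2022-04-10 20:39 UTC
18·60 + 27 + 195 = 1302 min
1302 = 0·1440 + 1302; 1302 = 21·60 + 42 → 21:42, same day
→ 2022-04-10 21:42 SMN

2022-04-10 21:42 SMN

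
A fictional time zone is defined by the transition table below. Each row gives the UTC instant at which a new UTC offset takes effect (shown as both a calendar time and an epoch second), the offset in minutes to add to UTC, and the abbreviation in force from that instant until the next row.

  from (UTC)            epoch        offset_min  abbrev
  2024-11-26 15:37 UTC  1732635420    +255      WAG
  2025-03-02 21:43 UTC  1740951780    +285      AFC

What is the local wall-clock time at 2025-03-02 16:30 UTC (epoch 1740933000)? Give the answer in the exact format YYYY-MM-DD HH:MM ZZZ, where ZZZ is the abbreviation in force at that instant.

Query: 2025-03-02 16:30 UTC
Rule 1/2 (WAG, +04:15): 2024-11-26 15:37 UTC ≤ query < 2025-03-02 21:43 UTC
16·60 + 30 + 255 = 1245 min
1245 = 0·1440 + 1245; 1245 = 20·60 + 45 → 20:45, same day
→ 2025-03-02 20:45 WAG

2025-03-02 20:45 WAG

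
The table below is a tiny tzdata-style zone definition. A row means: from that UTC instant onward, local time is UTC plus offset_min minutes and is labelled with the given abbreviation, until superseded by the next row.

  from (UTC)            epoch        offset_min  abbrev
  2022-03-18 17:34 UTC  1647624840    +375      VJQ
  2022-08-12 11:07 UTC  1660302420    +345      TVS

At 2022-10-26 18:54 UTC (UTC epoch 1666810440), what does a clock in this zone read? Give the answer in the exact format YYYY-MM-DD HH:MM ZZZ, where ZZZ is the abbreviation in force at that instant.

2022-10-27 00:39 TVS

Query: 2022-10-26 18:54 UTC
Rule 2/2 (TVS, +05:45): 2022-08-12 11:07 UTC ≤ query < +∞
18·60 + 54 + 345 = 1479 min
1479 = 1·1440 + 39; 39 = 0·60 + 39 → 00:39, 2022-10-26 + 1 day = 2022-10-27
→ 2022-10-27 00:39 TVS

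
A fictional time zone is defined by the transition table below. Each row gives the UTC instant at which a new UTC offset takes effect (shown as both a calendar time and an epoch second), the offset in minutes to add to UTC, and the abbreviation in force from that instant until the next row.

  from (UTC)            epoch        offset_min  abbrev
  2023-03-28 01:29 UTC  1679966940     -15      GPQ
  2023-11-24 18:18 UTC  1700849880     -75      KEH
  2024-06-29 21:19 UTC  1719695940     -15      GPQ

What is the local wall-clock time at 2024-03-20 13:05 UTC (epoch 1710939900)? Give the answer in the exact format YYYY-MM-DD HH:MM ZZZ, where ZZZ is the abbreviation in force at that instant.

Query: 2024-03-20 13:05 UTC
Rule 2/3 (KEH, -01:15): 2023-11-24 18:18 UTC ≤ query < 2024-06-29 21:19 UTC
13·60 + 5 - 75 = 710 min
710 = 0·1440 + 710; 710 = 11·60 + 50 → 11:50, same day
→ 2024-03-20 11:50 KEH

2024-03-20 11:50 KEH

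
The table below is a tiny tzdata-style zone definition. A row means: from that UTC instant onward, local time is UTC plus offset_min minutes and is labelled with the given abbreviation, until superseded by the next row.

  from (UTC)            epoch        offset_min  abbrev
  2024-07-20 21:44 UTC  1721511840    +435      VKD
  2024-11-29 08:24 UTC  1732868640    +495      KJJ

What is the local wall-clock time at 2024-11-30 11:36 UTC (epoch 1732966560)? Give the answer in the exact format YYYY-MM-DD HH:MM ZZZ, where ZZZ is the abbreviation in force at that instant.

Query: 2024-11-30 11:36 UTC
Rule 2/2 (KJJ, +08:15): 2024-11-29 08:24 UTC ≤ query < +∞
11·60 + 36 + 495 = 1191 min
1191 = 0·1440 + 1191; 1191 = 19·60 + 51 → 19:51, same day
→ 2024-11-30 19:51 KJJ

2024-11-30 19:51 KJJ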